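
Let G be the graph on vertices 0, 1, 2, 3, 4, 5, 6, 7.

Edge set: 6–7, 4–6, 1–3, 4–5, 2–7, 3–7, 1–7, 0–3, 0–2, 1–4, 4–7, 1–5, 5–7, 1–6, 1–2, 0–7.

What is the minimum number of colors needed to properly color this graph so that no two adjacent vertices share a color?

1, 4, 5, 7 are mutually adjacent (a clique of size 4), so at least 4 colors are needed.
4 colors suffice: color a → {7}; color b → {0, 1}; color c → {2, 3, 4}; color d → {5, 6}. Every edge joins two different colors.

4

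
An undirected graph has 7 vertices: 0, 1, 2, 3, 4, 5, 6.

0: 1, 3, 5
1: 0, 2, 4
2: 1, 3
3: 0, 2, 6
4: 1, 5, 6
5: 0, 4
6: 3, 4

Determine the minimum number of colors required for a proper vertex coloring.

The cycle 0-1-4-6-3-0 has odd length 5, so it cannot be 2-colored; at least 3 colors are needed.
3 colors suffice: color a → {3, 4}; color b → {1, 5, 6}; color c → {0, 2}. Every edge joins two different colors.

3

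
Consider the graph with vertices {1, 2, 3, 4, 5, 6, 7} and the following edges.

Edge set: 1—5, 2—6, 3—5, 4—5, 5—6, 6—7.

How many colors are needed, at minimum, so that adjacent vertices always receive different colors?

3 and 5 are adjacent, so at least 2 colors are needed.
One proper 2-coloring: 1=b, 2=a, 3=b, 4=b, 5=a, 6=b, 7=a. Every edge joins two different colors.

2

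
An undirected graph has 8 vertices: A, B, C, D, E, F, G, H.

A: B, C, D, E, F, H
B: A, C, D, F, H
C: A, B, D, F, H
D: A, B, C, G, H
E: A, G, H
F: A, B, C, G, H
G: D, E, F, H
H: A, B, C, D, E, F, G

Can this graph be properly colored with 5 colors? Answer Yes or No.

The chromatic number is 5. A, B, C, F, H are pairwise adjacent (a clique of size 5), so at least 5 colors are needed.
5 colors suffice: A=blue, B=yellow, C=purple, D=green, E=green, F=green, G=blue, H=red.
That is already a proper 5-coloring.

Yes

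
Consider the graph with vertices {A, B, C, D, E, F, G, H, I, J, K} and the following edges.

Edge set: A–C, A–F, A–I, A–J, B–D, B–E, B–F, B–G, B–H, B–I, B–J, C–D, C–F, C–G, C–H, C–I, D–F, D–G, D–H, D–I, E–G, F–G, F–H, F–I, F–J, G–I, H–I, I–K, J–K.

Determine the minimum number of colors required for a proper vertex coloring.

C, D, F, G, I are mutually adjacent (a clique of size 5), so at least 5 colors are needed.
5 colors suffice: A=4, B=3, C=3, D=4, E=1, F=1, G=5, H=5, I=2, J=2, K=1. No two adjacent vertices share a color.

5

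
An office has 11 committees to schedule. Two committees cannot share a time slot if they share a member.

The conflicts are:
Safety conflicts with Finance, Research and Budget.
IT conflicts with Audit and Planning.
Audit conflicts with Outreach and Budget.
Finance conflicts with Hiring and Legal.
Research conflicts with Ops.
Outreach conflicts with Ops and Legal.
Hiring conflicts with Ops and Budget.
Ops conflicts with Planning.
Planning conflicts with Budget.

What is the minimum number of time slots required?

The cycle Hiring-Finance-Safety-Research-Ops-Hiring has odd length 5, so it cannot be 2-colored; at least 3 time slots are needed.
Using 3 time slots: Safety=2, IT=1, Audit=3, Finance=1, Research=3, Outreach=2, Hiring=2, Ops=1, Legal=3, Planning=2, Budget=1. Every pair that conflicts lands in different time slots.

3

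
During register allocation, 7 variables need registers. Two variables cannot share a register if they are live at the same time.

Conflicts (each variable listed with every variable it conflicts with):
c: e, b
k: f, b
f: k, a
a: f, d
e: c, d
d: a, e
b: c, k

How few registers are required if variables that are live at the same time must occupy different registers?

The cycle b-k-f-a-d-e-c-b has odd length 7, so it cannot be 2-colored; at least 3 registers are needed.
A valid assignment using 3 registers: c=2, k=1, f=2, a=1, e=1, d=2, b=3. Each listed conflict is separated.

3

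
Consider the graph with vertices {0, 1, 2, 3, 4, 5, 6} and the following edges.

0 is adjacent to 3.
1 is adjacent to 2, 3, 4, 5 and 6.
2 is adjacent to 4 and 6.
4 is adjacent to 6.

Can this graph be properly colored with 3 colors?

No

1, 2, 4, 6 form a clique, so at least 4 colors are needed.
So 3 colors are not enough.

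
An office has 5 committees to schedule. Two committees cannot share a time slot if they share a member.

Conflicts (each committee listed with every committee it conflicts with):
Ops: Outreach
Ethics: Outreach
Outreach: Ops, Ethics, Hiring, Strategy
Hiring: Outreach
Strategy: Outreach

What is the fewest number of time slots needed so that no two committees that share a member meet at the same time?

Ops and Outreach conflict, so at least 2 time slots are needed.
2 time slots suffice: time slot 1 → {Outreach}; time slot 2 → {Ops, Ethics, Hiring, Strategy}. Each listed conflict is separated.

2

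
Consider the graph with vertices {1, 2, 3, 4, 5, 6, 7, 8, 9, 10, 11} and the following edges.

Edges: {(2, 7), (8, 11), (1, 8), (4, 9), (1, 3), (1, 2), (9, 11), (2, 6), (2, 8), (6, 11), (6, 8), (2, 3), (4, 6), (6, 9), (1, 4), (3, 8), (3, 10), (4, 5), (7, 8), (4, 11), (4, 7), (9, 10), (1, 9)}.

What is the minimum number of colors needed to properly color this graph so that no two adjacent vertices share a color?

4

1, 2, 3, 8 are mutually adjacent (a clique of size 4), so at least 4 colors are needed.
4 colors suffice: color a → {4, 8, 10}; color b → {2, 5, 9}; color c → {1, 6, 7}; color d → {3, 11}. No two adjacent vertices share a color.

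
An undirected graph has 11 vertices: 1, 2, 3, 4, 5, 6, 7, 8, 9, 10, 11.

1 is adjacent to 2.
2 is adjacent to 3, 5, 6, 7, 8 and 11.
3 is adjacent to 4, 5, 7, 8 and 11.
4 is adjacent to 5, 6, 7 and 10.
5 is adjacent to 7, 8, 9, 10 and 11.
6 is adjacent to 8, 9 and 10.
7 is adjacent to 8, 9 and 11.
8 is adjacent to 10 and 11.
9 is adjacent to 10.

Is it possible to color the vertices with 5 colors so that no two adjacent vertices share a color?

No

2, 3, 5, 7, 8, 11 are mutually adjacent (a clique of size 6), so at least 6 colors are needed.
So 5 colors are not enough.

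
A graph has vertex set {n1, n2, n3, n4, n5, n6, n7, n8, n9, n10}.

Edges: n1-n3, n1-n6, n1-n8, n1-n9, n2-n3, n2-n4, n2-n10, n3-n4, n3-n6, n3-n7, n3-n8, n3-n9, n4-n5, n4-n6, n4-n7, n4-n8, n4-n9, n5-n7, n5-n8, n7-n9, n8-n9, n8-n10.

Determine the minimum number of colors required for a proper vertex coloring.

4

n1, n3, n8, n9 are mutually adjacent (a clique of size 4), so at least 4 colors are needed.
4 colors suffice: color 1 → {n3, n5, n10}; color 2 → {n1, n4}; color 3 → {n2, n6, n7, n8}; color 4 → {n9}. Every edge joins two different colors.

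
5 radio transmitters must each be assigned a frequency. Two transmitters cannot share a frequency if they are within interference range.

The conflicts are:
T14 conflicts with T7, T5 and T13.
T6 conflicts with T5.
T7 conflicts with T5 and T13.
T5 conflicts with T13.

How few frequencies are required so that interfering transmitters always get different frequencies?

T14, T7, T5, T13 are mutually in conflict, so at least 4 frequencies are needed.
4 frequencies suffice: frequency 1 → {T5}; frequency 2 → {T6, T7}; frequency 3 → {T14}; frequency 4 → {T13}. Every pair that conflicts lands in different frequencies.

4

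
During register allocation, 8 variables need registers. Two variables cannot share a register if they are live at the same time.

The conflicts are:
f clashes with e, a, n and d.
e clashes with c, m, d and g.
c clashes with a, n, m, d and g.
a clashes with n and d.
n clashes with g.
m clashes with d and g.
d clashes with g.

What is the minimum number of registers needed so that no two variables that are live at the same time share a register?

e, c, m, d, g all conflict with each other, so at least 5 registers are needed.
5 registers suffice: register 1 → {f, c}; register 2 → {n, d}; register 3 → {a, g}; register 4 → {e}; register 5 → {m}. No two conflicting variables share a register.

5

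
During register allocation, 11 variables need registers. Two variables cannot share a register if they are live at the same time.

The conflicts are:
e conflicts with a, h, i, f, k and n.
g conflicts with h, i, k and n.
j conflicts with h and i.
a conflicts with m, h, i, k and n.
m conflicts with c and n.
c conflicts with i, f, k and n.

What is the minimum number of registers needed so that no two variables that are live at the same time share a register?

e, a, n all conflict with each other, so at least 3 registers are needed.
3 registers suffice: e=1, g=1, j=1, a=2, m=1, h=3, c=2, i=3, f=3, k=3, n=3. Each listed conflict is separated.

3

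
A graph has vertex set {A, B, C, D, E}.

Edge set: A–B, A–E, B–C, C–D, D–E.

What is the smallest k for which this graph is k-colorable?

3

The cycle D-C-B-A-E-D has odd length 5, so it cannot be 2-colored; at least 3 colors are needed.
3 colors suffice: color 1 → {B, D}; color 2 → {C, E}; color 3 → {A}. Each edge has distinct colors on its endpoints.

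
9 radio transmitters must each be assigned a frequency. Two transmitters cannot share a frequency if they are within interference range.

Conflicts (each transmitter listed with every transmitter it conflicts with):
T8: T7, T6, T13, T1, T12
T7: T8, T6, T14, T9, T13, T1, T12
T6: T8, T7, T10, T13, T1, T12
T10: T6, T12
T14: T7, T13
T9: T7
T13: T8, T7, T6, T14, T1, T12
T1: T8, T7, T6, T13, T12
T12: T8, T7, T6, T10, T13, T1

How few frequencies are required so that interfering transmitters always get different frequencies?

T8, T7, T6, T13, T1, T12 pairwise conflict, so at least 6 frequencies are needed.
6 frequencies suffice: frequency 1 → {T7, T10}; frequency 2 → {T14, T9, T12}; frequency 3 → {T6}; frequency 4 → {T13}; frequency 5 → {T8}; frequency 6 → {T1}. Every pair that conflicts lands in different frequencies.

6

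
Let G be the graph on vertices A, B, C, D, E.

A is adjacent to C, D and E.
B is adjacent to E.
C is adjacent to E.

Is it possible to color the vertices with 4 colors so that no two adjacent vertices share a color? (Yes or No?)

The chromatic number is 3. A, C, E form a triangle, so at least 3 colors are needed.
3 colors suffice: color 1 → {D, E}; color 2 → {A, B}; color 3 → {C}.
Since 4 ≥ 3, a proper 4-coloring certainly exists.

Yes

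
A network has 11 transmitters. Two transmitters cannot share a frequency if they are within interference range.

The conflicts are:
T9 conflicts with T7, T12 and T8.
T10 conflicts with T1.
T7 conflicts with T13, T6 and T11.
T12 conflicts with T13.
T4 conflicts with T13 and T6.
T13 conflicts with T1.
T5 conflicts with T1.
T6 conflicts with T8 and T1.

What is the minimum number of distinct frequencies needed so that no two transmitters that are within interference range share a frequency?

2

T5 and T1 conflict, so at least 2 frequencies are needed.
Using 2 frequencies: T9=1, T10=1, T7=2, T12=2, T4=2, T13=1, T5=1, T6=1, T8=2, T1=2, T11=1. Every pair that conflicts lands in different frequencies.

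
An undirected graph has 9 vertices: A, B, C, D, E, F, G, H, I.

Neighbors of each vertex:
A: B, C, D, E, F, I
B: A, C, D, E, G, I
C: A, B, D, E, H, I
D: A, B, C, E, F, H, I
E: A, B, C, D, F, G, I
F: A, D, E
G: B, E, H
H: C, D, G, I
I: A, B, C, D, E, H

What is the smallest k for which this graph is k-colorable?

A, B, C, D, E, I form a clique, so at least 6 colors are needed.
6 colors suffice: color 1 → {E, H}; color 2 → {D, G}; color 3 → {F, I}; color 4 → {C}; color 5 → {B}; color 6 → {A}. Every edge joins two different colors.

6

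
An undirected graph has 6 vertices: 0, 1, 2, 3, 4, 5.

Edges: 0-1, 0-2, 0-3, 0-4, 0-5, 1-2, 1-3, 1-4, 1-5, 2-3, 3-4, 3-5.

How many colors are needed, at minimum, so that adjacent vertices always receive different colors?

4

0, 1, 3, 4 are pairwise adjacent (a clique of size 4), so at least 4 colors are needed.
A valid assignment using 4 colors: 0=red, 1=blue, 2=yellow, 3=green, 4=yellow, 5=yellow. No two adjacent vertices share a color.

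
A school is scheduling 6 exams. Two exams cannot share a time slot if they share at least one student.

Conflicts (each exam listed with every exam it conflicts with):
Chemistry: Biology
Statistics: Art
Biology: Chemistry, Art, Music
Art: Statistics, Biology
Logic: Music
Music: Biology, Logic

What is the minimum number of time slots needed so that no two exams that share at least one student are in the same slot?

2

Biology and Art conflict, so at least 2 time slots are needed.
2 time slots suffice: Chemistry=2, Statistics=1, Biology=1, Art=2, Logic=1, Music=2. Every pair that conflicts lands in different time slots.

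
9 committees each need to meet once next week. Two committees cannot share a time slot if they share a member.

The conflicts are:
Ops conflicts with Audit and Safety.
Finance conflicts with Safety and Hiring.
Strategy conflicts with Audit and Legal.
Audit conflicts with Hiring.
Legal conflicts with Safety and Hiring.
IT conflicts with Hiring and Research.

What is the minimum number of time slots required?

3

The cycle Ops-Audit-Hiring-Legal-Safety-Ops has odd length 5, so it cannot be 2-colored; at least 3 time slots are needed.
Using 3 time slots: Ops=3, Finance=2, Strategy=1, Audit=2, Legal=2, IT=2, Safety=1, Hiring=1, Research=1. Each listed conflict is separated.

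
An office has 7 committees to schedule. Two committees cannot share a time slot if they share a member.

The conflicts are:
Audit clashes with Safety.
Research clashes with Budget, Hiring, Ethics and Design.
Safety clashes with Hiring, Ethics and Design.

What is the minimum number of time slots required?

Research and Hiring conflict, so at least 2 time slots are needed.
A valid assignment using 2 time slots: Audit=2, Research=1, Safety=1, Budget=2, Hiring=2, Ethics=2, Design=2. Every pair that conflicts lands in different time slots.

2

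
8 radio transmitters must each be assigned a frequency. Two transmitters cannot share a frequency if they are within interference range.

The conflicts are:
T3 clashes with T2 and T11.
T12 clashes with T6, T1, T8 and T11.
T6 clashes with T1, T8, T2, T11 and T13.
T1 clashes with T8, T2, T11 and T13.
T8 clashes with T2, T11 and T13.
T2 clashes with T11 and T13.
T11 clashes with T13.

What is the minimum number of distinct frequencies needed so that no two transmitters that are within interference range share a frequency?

6

T6, T1, T8, T2, T11, T13 all conflict with each other, so at least 6 frequencies are needed.
A valid assignment using 6 frequencies: T3=2, T12=4, T6=2, T1=3, T8=5, T2=4, T11=1, T13=6. No two conflicting transmitters share a frequency.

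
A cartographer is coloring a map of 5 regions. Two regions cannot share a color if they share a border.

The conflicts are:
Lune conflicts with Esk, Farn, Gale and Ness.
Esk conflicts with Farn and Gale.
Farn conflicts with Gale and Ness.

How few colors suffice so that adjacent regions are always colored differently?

4

Lune, Esk, Farn, Gale all conflict with each other, so at least 4 colors are needed.
One proper 4-coloring: Lune=1, Esk=3, Farn=2, Gale=4, Ness=3. Every pair that conflicts lands in different colors.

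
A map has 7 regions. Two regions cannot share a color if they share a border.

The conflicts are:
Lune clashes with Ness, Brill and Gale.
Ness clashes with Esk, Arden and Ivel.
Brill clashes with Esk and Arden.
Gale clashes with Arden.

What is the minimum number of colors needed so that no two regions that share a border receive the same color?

Lune and Gale conflict, so at least 2 colors are needed.
One proper 2-coloring: Lune=2, Ness=1, Brill=1, Gale=1, Esk=2, Arden=2, Ivel=2. Every pair that conflicts lands in different colors.

2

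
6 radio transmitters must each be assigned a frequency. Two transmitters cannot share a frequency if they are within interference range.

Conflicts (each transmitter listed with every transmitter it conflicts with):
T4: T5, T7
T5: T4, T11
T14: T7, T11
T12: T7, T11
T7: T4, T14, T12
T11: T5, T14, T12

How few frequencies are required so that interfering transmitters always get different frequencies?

3

The cycle T14-T11-T5-T4-T7-T14 has odd length 5, so it cannot be 2-colored; at least 3 frequencies are needed.
3 frequencies suffice: T4=3, T5=2, T14=2, T12=2, T7=1, T11=1. No two conflicting transmitters share a frequency.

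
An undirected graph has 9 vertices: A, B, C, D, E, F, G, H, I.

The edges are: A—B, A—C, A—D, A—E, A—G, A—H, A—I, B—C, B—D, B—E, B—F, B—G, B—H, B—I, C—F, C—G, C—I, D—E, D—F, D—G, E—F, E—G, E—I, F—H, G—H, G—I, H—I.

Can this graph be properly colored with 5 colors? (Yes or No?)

The chromatic number is 5. A, B, C, G, I are pairwise adjacent (a clique of size 5), so at least 5 colors are needed.
5 colors suffice: A=3, B=1, C=5, D=4, E=5, F=2, G=2, H=5, I=4.
That is already a proper 5-coloring.

Yes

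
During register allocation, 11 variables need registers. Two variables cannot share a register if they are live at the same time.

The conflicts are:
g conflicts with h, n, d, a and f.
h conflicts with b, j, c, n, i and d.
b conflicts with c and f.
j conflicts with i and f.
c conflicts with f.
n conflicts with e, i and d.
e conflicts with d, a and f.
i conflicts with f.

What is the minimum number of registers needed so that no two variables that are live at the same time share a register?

g, h, n, d are mutually in conflict, so at least 4 registers are needed.
4 registers suffice: register 1 → {h, a, f}; register 2 → {g, b, e, i}; register 3 → {j, c, n}; register 4 → {d}. Each listed conflict is separated.

4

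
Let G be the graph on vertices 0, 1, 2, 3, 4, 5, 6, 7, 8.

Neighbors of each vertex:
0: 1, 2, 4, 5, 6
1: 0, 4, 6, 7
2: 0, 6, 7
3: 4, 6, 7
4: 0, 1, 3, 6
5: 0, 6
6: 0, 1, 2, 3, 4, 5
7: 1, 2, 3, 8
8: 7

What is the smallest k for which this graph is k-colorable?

4

0, 1, 4, 6 are mutually adjacent (a clique of size 4), so at least 4 colors are needed.
4 colors suffice: color a → {6, 7}; color b → {0, 3, 8}; color c → {2, 4, 5}; color d → {1}. No two adjacent vertices share a color.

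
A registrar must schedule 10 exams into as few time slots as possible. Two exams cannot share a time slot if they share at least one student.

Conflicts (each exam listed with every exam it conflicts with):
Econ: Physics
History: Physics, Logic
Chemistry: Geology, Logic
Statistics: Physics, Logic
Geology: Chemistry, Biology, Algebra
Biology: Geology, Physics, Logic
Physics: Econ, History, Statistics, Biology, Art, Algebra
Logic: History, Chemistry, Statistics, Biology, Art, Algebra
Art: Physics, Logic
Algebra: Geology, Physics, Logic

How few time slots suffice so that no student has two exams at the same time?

History and Physics conflict, so at least 2 time slots are needed.
2 time slots suffice: Econ=2, History=2, Chemistry=2, Statistics=2, Geology=1, Biology=2, Physics=1, Logic=1, Art=2, Algebra=2. Every pair that conflicts lands in different time slots.

2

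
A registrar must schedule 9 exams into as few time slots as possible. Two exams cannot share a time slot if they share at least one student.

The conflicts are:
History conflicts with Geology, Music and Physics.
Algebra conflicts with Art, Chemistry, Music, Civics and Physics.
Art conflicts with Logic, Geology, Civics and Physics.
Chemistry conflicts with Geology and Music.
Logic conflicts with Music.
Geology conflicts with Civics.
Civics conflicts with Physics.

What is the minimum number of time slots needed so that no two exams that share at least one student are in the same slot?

Algebra, Art, Civics, Physics are mutually in conflict, so at least 4 time slots are needed.
4 time slots suffice: time slot 1 → {Art, Music}; time slot 2 → {Algebra, Logic, Geology}; time slot 3 → {Chemistry, Physics}; time slot 4 → {History, Civics}. Every pair that conflicts lands in different time slots.

4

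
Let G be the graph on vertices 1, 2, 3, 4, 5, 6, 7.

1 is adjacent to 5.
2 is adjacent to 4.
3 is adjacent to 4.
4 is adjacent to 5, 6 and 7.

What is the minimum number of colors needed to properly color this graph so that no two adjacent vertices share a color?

3 and 4 are adjacent, so at least 2 colors are needed.
2 colors suffice: 1=a, 2=b, 3=b, 4=a, 5=b, 6=b, 7=b. No two adjacent vertices share a color.

2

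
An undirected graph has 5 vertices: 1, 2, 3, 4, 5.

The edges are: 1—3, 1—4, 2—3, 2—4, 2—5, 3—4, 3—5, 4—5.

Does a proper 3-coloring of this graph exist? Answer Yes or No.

2, 3, 4, 5 are pairwise adjacent (a clique of size 4), so at least 4 colors are needed.
So 3 colors are not enough.

No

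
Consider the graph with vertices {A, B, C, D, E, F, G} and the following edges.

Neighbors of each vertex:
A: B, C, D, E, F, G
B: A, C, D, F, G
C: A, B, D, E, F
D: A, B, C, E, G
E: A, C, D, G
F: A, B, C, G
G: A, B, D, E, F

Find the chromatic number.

4

A, B, D, G are mutually adjacent (a clique of size 4), so at least 4 colors are needed.
4 colors suffice: color 1 → {A}; color 2 → {B, E}; color 3 → {D, F}; color 4 → {C, G}. Each edge has distinct colors on its endpoints.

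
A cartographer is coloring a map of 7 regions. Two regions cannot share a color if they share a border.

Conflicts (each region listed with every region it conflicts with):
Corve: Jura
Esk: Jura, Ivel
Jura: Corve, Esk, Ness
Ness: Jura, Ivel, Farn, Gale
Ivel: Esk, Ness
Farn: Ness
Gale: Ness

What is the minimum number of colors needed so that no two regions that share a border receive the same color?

Esk and Ivel conflict, so at least 2 colors are needed.
2 colors suffice: color 1 → {Corve, Esk, Ness}; color 2 → {Jura, Ivel, Farn, Gale}. Every pair that conflicts lands in different colors.

2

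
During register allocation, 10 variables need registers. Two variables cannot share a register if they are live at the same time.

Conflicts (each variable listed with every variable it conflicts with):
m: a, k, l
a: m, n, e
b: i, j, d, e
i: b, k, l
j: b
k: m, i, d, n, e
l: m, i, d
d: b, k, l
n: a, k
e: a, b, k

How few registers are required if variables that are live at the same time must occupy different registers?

l and d conflict, so at least 2 registers are needed.
2 registers suffice: register 1 → {a, b, k, l}; register 2 → {m, i, j, d, n, e}. No two conflicting variables share a register.

2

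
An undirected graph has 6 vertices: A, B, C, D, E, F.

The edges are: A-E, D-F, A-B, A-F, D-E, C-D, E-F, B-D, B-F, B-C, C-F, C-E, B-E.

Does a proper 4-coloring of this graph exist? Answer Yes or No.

No

B, C, D, E, F are mutually adjacent (a clique of size 5), so at least 5 colors are needed.
So 4 colors are not enough.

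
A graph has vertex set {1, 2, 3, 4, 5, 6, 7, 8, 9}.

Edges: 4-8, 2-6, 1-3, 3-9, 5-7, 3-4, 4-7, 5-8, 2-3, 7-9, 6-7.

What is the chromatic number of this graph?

3

The cycle 7-9-3-2-6-7 has odd length 5, so it cannot be 2-colored; at least 3 colors are needed.
3 colors suffice: color a → {3, 7, 8}; color b → {1, 4, 5, 6, 9}; color c → {2}. Every edge joins two different colors.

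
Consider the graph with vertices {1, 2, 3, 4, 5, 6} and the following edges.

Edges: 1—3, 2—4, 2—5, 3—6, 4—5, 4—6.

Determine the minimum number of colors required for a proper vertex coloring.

2, 4, 5 are mutually adjacent, so at least 3 colors are needed.
3 colors suffice: color a → {3, 4}; color b → {1, 2, 6}; color c → {5}. Each edge has distinct colors on its endpoints.

3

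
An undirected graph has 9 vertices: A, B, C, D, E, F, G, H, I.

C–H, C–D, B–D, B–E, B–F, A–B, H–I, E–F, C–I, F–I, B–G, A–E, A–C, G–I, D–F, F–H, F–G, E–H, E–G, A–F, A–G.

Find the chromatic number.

A, B, E, F, G form a clique, so at least 5 colors are needed.
5 colors suffice: A=4, B=3, C=1, D=2, E=5, F=1, G=2, H=2, I=3. Each edge has distinct colors on its endpoints.

5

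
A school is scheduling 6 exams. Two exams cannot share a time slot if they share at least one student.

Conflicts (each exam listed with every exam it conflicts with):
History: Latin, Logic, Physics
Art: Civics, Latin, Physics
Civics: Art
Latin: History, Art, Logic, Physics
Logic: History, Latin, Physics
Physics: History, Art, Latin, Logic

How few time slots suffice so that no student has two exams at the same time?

4

History, Latin, Logic, Physics are mutually in conflict, so at least 4 time slots are needed.
A valid assignment using 4 time slots: History=4, Art=3, Civics=1, Latin=2, Logic=3, Physics=1. No two conflicting exams share a time slot.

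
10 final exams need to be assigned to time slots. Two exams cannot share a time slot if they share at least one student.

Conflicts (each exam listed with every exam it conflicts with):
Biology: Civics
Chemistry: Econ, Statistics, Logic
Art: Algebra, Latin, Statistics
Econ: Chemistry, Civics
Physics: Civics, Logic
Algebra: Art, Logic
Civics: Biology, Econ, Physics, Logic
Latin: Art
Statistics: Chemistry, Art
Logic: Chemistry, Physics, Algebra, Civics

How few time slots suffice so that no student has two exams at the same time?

Physics, Civics, Logic pairwise conflict, so at least 3 time slots are needed.
Using 3 time slots: Biology=2, Chemistry=1, Art=1, Econ=2, Physics=3, Algebra=3, Civics=1, Latin=2, Statistics=2, Logic=2. Each listed conflict is separated.

3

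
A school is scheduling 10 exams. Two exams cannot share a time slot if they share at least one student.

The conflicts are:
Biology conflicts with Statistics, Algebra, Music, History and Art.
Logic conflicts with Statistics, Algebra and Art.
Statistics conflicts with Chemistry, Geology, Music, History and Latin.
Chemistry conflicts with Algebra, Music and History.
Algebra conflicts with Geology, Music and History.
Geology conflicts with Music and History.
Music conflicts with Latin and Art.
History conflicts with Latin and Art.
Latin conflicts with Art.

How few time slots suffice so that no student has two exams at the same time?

Chemistry, Algebra, Music pairwise conflict, so at least 3 time slots are needed.
3 time slots suffice: Biology=3, Logic=1, Statistics=2, Chemistry=3, Algebra=2, Geology=3, Music=1, History=1, Latin=3, Art=2. No two conflicting exams share a time slot.

3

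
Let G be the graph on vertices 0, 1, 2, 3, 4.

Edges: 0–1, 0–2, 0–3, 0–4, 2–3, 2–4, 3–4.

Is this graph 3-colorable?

No

0, 2, 3, 4 are pairwise adjacent (a clique of size 4), so at least 4 colors are needed.
So 3 colors are not enough.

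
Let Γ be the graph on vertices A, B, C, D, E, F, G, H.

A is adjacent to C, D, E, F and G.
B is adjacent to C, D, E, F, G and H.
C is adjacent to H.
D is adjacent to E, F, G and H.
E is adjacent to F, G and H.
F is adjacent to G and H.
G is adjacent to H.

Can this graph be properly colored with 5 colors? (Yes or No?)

No

B, D, E, F, G, H are mutually adjacent (a clique of size 6), so at least 6 colors are needed.
So 5 colors are not enough.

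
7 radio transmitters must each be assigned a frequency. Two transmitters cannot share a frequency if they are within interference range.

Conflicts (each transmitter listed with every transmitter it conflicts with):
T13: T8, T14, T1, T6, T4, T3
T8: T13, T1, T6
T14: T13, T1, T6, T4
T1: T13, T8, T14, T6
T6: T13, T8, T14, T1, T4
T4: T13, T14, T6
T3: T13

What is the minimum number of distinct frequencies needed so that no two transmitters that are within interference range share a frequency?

4

T13, T14, T6, T4 pairwise conflict, so at least 4 frequencies are needed.
4 frequencies suffice: frequency 1 → {T13}; frequency 2 → {T6, T3}; frequency 3 → {T1, T4}; frequency 4 → {T8, T14}. Each listed conflict is separated.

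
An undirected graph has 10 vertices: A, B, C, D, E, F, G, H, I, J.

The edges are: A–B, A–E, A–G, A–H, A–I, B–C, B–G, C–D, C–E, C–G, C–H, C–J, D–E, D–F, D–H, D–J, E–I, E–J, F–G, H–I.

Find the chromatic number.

C, D, E, J are mutually adjacent (a clique of size 4), so at least 4 colors are needed.
4 colors suffice: color 1 → {A, C, F}; color 2 → {E, G, H}; color 3 → {B, D, I}; color 4 → {J}. Every edge joins two different colors.

4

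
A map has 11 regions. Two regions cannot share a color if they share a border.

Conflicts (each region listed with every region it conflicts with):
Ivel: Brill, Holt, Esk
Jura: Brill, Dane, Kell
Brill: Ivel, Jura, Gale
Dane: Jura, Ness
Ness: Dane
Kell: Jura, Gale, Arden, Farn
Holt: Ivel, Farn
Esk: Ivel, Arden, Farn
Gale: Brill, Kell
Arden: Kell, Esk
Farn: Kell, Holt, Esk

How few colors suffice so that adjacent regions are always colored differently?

2

Ivel and Esk conflict, so at least 2 colors are needed.
2 colors suffice: Ivel=2, Jura=2, Brill=1, Dane=1, Ness=2, Kell=1, Holt=1, Esk=1, Gale=2, Arden=2, Farn=2. Every pair that conflicts lands in different colors.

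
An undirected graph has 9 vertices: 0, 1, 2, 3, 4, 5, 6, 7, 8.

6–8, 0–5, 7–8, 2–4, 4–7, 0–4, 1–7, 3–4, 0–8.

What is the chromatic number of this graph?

1 and 7 are adjacent, so at least 2 colors are needed.
2 colors suffice: 0=blue, 1=red, 2=blue, 3=blue, 4=red, 5=red, 6=blue, 7=blue, 8=red. No two adjacent vertices share a color.

2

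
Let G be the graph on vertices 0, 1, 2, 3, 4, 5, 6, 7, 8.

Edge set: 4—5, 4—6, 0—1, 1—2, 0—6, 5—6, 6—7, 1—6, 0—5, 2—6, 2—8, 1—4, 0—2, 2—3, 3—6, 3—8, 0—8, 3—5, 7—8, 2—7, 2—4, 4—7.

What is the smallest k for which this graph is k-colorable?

2, 4, 6, 7 are mutually adjacent (a clique of size 4), so at least 4 colors are needed.
One proper 4-coloring: 0=green, 1=yellow, 2=red, 3=green, 4=green, 5=red, 6=blue, 7=yellow, 8=blue. Every edge joins two different colors.

4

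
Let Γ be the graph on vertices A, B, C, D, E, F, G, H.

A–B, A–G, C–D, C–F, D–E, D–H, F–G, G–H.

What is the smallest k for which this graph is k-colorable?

3

The cycle G-F-C-D-H-G has odd length 5, so it cannot be 2-colored; at least 3 colors are needed.
A valid assignment using 3 colors: A=2, B=1, C=2, D=1, E=2, F=3, G=1, H=2. Each edge has distinct colors on its endpoints.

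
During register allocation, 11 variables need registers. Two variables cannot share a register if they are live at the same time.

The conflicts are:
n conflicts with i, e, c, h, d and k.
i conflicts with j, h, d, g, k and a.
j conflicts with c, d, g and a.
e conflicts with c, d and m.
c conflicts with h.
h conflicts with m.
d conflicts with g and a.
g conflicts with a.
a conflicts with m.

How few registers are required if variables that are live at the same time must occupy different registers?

i, j, d, g, a pairwise conflict, so at least 5 registers are needed.
5 registers suffice: register 1 → {i, c, m}; register 2 → {n, a}; register 3 → {h, d, k}; register 4 → {j, e}; register 5 → {g}. Each listed conflict is separated.

5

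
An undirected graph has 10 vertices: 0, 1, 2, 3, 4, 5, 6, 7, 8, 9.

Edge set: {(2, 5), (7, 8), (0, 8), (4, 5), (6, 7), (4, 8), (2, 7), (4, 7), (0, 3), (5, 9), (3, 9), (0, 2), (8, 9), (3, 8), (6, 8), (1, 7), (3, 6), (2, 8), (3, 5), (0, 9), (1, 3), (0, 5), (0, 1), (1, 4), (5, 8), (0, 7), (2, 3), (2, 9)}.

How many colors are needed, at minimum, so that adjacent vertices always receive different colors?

6

0, 2, 3, 5, 8, 9 are pairwise adjacent (a clique of size 6), so at least 6 colors are needed.
6 colors suffice: color a → {1, 8}; color b → {3, 7}; color c → {0, 4, 6}; color d → {2}; color e → {5}; color f → {9}. Each edge has distinct colors on its endpoints.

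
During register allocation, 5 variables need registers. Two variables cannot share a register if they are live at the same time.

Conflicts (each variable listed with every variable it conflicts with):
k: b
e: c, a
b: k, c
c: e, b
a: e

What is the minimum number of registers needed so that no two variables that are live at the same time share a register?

2

k and b conflict, so at least 2 registers are needed.
A valid assignment using 2 registers: k=2, e=1, b=1, c=2, a=2. No two conflicting variables share a register.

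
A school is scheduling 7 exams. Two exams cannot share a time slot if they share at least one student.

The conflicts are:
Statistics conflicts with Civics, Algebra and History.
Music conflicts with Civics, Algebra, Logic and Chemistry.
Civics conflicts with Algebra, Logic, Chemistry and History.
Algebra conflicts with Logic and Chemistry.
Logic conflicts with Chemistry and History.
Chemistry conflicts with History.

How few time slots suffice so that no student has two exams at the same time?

Music, Civics, Algebra, Logic, Chemistry all conflict with each other, so at least 5 time slots are needed.
5 time slots suffice: time slot 1 → {Civics}; time slot 2 → {Algebra, History}; time slot 3 → {Statistics, Chemistry}; time slot 4 → {Logic}; time slot 5 → {Music}. Every pair that conflicts lands in different time slots.

5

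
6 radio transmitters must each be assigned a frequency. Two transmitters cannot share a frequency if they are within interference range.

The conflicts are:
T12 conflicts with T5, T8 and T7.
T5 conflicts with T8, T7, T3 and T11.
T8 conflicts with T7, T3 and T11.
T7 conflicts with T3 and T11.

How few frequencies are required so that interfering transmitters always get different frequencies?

T5, T8, T7, T3 are mutually in conflict, so at least 4 frequencies are needed.
4 frequencies suffice: frequency 1 → {T5}; frequency 2 → {T8}; frequency 3 → {T7}; frequency 4 → {T12, T3, T11}. No two conflicting transmitters share a frequency.

4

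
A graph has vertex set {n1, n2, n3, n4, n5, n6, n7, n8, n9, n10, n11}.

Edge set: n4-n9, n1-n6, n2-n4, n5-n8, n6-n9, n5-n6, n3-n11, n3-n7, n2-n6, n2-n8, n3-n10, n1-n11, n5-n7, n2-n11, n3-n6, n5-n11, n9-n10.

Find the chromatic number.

n5 and n7 are adjacent, so at least 2 colors are needed.
One proper 2-coloring: n1=2, n2=2, n3=2, n4=1, n5=2, n6=1, n7=1, n8=1, n9=2, n10=1, n11=1. Every edge joins two different colors.

2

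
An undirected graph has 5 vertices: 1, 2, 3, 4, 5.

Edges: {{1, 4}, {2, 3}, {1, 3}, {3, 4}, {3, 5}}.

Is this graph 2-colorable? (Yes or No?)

1, 3, 4 are pairwise adjacent, so at least 3 colors are needed.
So 2 colors are not enough.

No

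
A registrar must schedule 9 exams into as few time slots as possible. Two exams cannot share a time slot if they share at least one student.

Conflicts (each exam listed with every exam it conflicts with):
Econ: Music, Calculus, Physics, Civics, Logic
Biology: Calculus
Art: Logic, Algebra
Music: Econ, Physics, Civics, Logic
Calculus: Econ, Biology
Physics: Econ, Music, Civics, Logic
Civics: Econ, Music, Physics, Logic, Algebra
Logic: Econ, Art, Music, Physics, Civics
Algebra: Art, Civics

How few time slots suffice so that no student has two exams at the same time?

Econ, Music, Physics, Civics, Logic pairwise conflict, so at least 5 time slots are needed.
5 time slots suffice: time slot 1 → {Econ, Biology, Art}; time slot 2 → {Calculus, Logic, Algebra}; time slot 3 → {Civics}; time slot 4 → {Music}; time slot 5 → {Physics}. Each listed conflict is separated.

5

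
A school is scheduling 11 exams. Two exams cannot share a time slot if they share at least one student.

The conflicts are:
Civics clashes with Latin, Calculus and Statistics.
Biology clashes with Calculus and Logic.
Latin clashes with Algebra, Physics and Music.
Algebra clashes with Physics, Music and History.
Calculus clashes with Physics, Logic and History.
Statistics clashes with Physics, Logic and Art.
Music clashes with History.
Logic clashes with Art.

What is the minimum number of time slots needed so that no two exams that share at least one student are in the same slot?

Latin, Algebra, Music are mutually in conflict, so at least 3 time slots are needed.
Using 3 time slots: Civics=3, Biology=3, Latin=2, Algebra=1, Calculus=1, Statistics=1, Physics=3, Music=3, Logic=2, History=2, Art=3. Each listed conflict is separated.

3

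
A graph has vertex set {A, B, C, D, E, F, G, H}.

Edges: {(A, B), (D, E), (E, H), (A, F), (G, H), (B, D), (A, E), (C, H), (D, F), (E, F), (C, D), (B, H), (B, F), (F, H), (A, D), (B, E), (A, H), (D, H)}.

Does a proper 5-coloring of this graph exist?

A, B, D, E, F, H are pairwise adjacent (a clique of size 6), so at least 6 colors are needed.
So 5 colors are not enough.

No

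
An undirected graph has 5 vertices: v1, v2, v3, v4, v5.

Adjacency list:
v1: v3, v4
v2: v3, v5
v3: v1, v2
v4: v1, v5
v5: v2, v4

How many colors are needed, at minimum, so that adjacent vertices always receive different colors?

3

The cycle v1-v4-v5-v2-v3-v1 has odd length 5, so it cannot be 2-colored; at least 3 colors are needed.
3 colors suffice: color R → {v3, v5}; color B → {v2, v4}; color G → {v1}. No two adjacent vertices share a color.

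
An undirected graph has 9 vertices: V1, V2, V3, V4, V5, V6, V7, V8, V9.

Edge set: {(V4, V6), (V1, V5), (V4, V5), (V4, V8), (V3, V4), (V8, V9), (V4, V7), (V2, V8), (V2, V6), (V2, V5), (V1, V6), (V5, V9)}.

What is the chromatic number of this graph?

V4 and V8 are adjacent, so at least 2 colors are needed.
A valid assignment using 2 colors: V1=1, V2=1, V3=2, V4=1, V5=2, V6=2, V7=2, V8=2, V9=1. Every edge joins two different colors.

2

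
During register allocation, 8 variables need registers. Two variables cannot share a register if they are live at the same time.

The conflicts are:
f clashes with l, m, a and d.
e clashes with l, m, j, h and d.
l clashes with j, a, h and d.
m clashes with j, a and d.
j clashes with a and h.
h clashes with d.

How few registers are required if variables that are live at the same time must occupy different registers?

e, l, h, d all conflict with each other, so at least 4 registers are needed.
A valid assignment using 4 registers: f=2, e=2, l=1, m=1, j=3, a=4, h=4, d=3. Every pair that conflicts lands in different registers.

4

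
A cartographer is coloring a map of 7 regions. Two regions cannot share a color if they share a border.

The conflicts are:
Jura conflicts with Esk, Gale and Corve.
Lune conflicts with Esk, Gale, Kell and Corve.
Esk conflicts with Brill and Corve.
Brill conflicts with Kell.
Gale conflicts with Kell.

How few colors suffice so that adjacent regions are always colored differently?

3

Lune, Esk, Corve all conflict with each other, so at least 3 colors are needed.
3 colors suffice: Jura=2, Lune=2, Esk=1, Brill=2, Gale=1, Kell=3, Corve=3. Each listed conflict is separated.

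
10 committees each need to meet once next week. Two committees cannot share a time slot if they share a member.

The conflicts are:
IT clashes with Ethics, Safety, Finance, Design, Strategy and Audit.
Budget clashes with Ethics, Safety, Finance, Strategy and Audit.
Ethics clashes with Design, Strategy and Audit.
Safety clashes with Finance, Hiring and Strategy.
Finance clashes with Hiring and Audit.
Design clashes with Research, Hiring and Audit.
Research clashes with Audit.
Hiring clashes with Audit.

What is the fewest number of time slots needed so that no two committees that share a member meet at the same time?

4

IT, Ethics, Design, Audit pairwise conflict, so at least 4 time slots are needed.
4 time slots suffice: IT=2, Budget=2, Ethics=4, Safety=1, Finance=3, Design=3, Research=2, Hiring=2, Strategy=3, Audit=1. No two conflicting committees share a time slot.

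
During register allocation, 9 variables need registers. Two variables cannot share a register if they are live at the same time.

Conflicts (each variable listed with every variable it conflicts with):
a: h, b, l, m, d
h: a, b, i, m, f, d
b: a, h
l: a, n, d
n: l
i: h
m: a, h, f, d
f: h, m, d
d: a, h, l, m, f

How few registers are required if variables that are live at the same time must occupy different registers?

4

h, m, f, d pairwise conflict, so at least 4 registers are needed.
4 registers suffice: register 1 → {h, l}; register 2 → {a, n, i, f}; register 3 → {b, d}; register 4 → {m}. No two conflicting variables share a register.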